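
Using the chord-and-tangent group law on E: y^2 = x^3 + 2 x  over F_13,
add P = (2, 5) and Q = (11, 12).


P != Q, so use the chord formula.
s = (y2 - y1) / (x2 - x1) = (7) / (9) mod 13 = 8
x3 = s^2 - x1 - x2 mod 13 = 8^2 - 2 - 11 = 12
y3 = s (x1 - x3) - y1 mod 13 = 8 * (2 - 12) - 5 = 6

P + Q = (12, 6)


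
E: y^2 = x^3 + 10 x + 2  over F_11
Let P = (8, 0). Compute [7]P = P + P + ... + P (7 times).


k = 7 = 111_2 (binary, LSB first: 111)
Double-and-add from P = (8, 0):
  bit 0 = 1: acc = O + (8, 0) = (8, 0)
  bit 1 = 1: acc = (8, 0) + O = (8, 0)
  bit 2 = 1: acc = (8, 0) + O = (8, 0)

7P = (8, 0)


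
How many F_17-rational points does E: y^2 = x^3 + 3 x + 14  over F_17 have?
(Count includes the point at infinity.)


For each x in F_17, count y with y^2 = x^3 + 3 x + 14 mod 17:
  x = 1: RHS = 1, y in [1, 16]  -> 2 point(s)
  x = 3: RHS = 16, y in [4, 13]  -> 2 point(s)
  x = 5: RHS = 1, y in [1, 16]  -> 2 point(s)
  x = 7: RHS = 4, y in [2, 15]  -> 2 point(s)
  x = 11: RHS = 1, y in [1, 16]  -> 2 point(s)
  x = 15: RHS = 0, y in [0]  -> 1 point(s)
Affine points: 11. Add the point at infinity: total = 12.

#E(F_17) = 12


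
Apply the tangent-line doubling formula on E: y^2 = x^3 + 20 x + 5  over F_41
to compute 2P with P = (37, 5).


Doubling: s = (3 x1^2 + a) / (2 y1)
s = (3*37^2 + 20) / (2*5) mod 41 = 15
x3 = s^2 - 2 x1 mod 41 = 15^2 - 2*37 = 28
y3 = s (x1 - x3) - y1 mod 41 = 15 * (37 - 28) - 5 = 7

2P = (28, 7)


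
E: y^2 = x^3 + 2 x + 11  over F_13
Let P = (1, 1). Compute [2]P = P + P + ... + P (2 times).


k = 2 = 10_2 (binary, LSB first: 01)
Double-and-add from P = (1, 1):
  bit 0 = 0: acc unchanged = O
  bit 1 = 1: acc = O + (1, 12) = (1, 12)

2P = (1, 12)


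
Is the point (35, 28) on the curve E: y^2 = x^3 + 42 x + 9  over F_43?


Check whether y^2 = x^3 + 42 x + 9 (mod 43) for (x, y) = (35, 28).
LHS: y^2 = 28^2 mod 43 = 10
RHS: x^3 + 42 x + 9 = 35^3 + 42*35 + 9 mod 43 = 21
LHS != RHS

No, not on the curve


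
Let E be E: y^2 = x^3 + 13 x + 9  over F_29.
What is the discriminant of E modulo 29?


4 a^3 + 27 b^2 = 4*13^3 + 27*9^2 = 8788 + 2187 = 10975
Delta = -16 * (10975) = -175600
Delta mod 29 = 24

Delta = 24 (mod 29)


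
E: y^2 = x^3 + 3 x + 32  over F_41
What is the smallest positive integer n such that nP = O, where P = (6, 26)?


Compute successive multiples of P until we hit O:
  1P = (6, 26)
  2P = (39, 10)
  3P = (0, 27)
  4P = (2, 28)
  5P = (23, 3)
  6P = (10, 18)
  7P = (29, 20)
  8P = (38, 18)
  ... (continuing to 39P)
  39P = O

ord(P) = 39


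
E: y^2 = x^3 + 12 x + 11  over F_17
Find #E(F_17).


For each x in F_17, count y with y^2 = x^3 + 12 x + 11 mod 17:
  x = 2: RHS = 9, y in [3, 14]  -> 2 point(s)
  x = 4: RHS = 4, y in [2, 15]  -> 2 point(s)
  x = 5: RHS = 9, y in [3, 14]  -> 2 point(s)
  x = 7: RHS = 13, y in [8, 9]  -> 2 point(s)
  x = 9: RHS = 15, y in [7, 10]  -> 2 point(s)
  x = 10: RHS = 9, y in [3, 14]  -> 2 point(s)
  x = 12: RHS = 13, y in [8, 9]  -> 2 point(s)
  x = 13: RHS = 1, y in [1, 16]  -> 2 point(s)
  x = 14: RHS = 16, y in [4, 13]  -> 2 point(s)
  x = 15: RHS = 13, y in [8, 9]  -> 2 point(s)
  x = 16: RHS = 15, y in [7, 10]  -> 2 point(s)
Affine points: 22. Add the point at infinity: total = 23.

#E(F_17) = 23


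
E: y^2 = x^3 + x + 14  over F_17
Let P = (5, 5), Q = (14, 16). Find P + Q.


P != Q, so use the chord formula.
s = (y2 - y1) / (x2 - x1) = (11) / (9) mod 17 = 5
x3 = s^2 - x1 - x2 mod 17 = 5^2 - 5 - 14 = 6
y3 = s (x1 - x3) - y1 mod 17 = 5 * (5 - 6) - 5 = 7

P + Q = (6, 7)


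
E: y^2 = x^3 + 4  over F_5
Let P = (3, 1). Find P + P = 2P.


Doubling: s = (3 x1^2 + a) / (2 y1)
s = (3*3^2 + 0) / (2*1) mod 5 = 1
x3 = s^2 - 2 x1 mod 5 = 1^2 - 2*3 = 0
y3 = s (x1 - x3) - y1 mod 5 = 1 * (3 - 0) - 1 = 2

2P = (0, 2)


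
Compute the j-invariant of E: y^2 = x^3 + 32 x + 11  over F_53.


Delta = -16(4 a^3 + 27 b^2) mod 53 = 44
-1728 * (4 a)^3 = -1728 * (4*32)^3 mod 53 = 1
j = 1 * 44^(-1) mod 53 = 47

j = 47 (mod 53)


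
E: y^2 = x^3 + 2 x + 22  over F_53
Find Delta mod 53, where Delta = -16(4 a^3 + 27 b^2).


4 a^3 + 27 b^2 = 4*2^3 + 27*22^2 = 32 + 13068 = 13100
Delta = -16 * (13100) = -209600
Delta mod 53 = 15

Delta = 15 (mod 53)


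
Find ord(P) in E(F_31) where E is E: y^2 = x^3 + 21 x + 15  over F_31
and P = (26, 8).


Compute successive multiples of P until we hit O:
  1P = (26, 8)
  2P = (15, 27)
  3P = (4, 16)
  4P = (6, 27)
  5P = (13, 6)
  6P = (10, 4)
  7P = (28, 7)
  8P = (16, 18)
  ... (continuing to 29P)
  29P = O

ord(P) = 29


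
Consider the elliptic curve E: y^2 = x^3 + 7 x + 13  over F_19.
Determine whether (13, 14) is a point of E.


Check whether y^2 = x^3 + 7 x + 13 (mod 19) for (x, y) = (13, 14).
LHS: y^2 = 14^2 mod 19 = 6
RHS: x^3 + 7 x + 13 = 13^3 + 7*13 + 13 mod 19 = 2
LHS != RHS

No, not on the curve


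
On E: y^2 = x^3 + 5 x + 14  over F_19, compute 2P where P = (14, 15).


Doubling: s = (3 x1^2 + a) / (2 y1)
s = (3*14^2 + 5) / (2*15) mod 19 = 9
x3 = s^2 - 2 x1 mod 19 = 9^2 - 2*14 = 15
y3 = s (x1 - x3) - y1 mod 19 = 9 * (14 - 15) - 15 = 14

2P = (15, 14)


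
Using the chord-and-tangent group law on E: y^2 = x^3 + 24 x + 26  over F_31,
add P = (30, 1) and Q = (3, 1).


P != Q, so use the chord formula.
s = (y2 - y1) / (x2 - x1) = (0) / (4) mod 31 = 0
x3 = s^2 - x1 - x2 mod 31 = 0^2 - 30 - 3 = 29
y3 = s (x1 - x3) - y1 mod 31 = 0 * (30 - 29) - 1 = 30

P + Q = (29, 30)


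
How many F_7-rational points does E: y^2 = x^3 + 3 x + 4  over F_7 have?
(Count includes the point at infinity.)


For each x in F_7, count y with y^2 = x^3 + 3 x + 4 mod 7:
  x = 0: RHS = 4, y in [2, 5]  -> 2 point(s)
  x = 1: RHS = 1, y in [1, 6]  -> 2 point(s)
  x = 2: RHS = 4, y in [2, 5]  -> 2 point(s)
  x = 5: RHS = 4, y in [2, 5]  -> 2 point(s)
  x = 6: RHS = 0, y in [0]  -> 1 point(s)
Affine points: 9. Add the point at infinity: total = 10.

#E(F_7) = 10


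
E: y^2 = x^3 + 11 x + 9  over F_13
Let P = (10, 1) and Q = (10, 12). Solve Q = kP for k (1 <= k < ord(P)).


Enumerate multiples of P until we hit Q = (10, 12):
  1P = (10, 1)
  2P = (3, 2)
  3P = (4, 0)
  4P = (3, 11)
  5P = (10, 12)
Match found at i = 5.

k = 5


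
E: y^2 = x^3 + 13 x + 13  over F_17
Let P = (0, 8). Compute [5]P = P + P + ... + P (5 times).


k = 5 = 101_2 (binary, LSB first: 101)
Double-and-add from P = (0, 8):
  bit 0 = 1: acc = O + (0, 8) = (0, 8)
  bit 1 = 0: acc unchanged = (0, 8)
  bit 2 = 1: acc = (0, 8) + (6, 1) = (10, 15)

5P = (10, 15)


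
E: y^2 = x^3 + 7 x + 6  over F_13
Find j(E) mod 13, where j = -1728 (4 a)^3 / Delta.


Delta = -16(4 a^3 + 27 b^2) mod 13 = 1
-1728 * (4 a)^3 = -1728 * (4*7)^3 mod 13 = 8
j = 8 * 1^(-1) mod 13 = 8

j = 8 (mod 13)


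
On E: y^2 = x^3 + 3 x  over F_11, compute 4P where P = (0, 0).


k = 4 = 100_2 (binary, LSB first: 001)
Double-and-add from P = (0, 0):
  bit 0 = 0: acc unchanged = O
  bit 1 = 0: acc unchanged = O
  bit 2 = 1: acc = O + O = O

4P = O


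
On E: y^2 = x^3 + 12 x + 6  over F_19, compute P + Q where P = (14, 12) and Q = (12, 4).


P != Q, so use the chord formula.
s = (y2 - y1) / (x2 - x1) = (11) / (17) mod 19 = 4
x3 = s^2 - x1 - x2 mod 19 = 4^2 - 14 - 12 = 9
y3 = s (x1 - x3) - y1 mod 19 = 4 * (14 - 9) - 12 = 8

P + Q = (9, 8)


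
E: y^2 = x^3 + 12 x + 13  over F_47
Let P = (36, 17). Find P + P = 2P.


Doubling: s = (3 x1^2 + a) / (2 y1)
s = (3*36^2 + 12) / (2*17) mod 47 = 29
x3 = s^2 - 2 x1 mod 47 = 29^2 - 2*36 = 17
y3 = s (x1 - x3) - y1 mod 47 = 29 * (36 - 17) - 17 = 17

2P = (17, 17)


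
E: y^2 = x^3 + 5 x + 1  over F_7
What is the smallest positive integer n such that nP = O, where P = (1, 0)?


Compute successive multiples of P until we hit O:
  1P = (1, 0)
  2P = O

ord(P) = 2


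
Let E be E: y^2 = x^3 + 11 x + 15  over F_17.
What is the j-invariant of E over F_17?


Delta = -16(4 a^3 + 27 b^2) mod 17 = 9
-1728 * (4 a)^3 = -1728 * (4*11)^3 mod 17 = 16
j = 16 * 9^(-1) mod 17 = 15

j = 15 (mod 17)


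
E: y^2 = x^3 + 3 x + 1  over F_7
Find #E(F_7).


For each x in F_7, count y with y^2 = x^3 + 3 x + 1 mod 7:
  x = 0: RHS = 1, y in [1, 6]  -> 2 point(s)
  x = 2: RHS = 1, y in [1, 6]  -> 2 point(s)
  x = 3: RHS = 2, y in [3, 4]  -> 2 point(s)
  x = 4: RHS = 0, y in [0]  -> 1 point(s)
  x = 5: RHS = 1, y in [1, 6]  -> 2 point(s)
  x = 6: RHS = 4, y in [2, 5]  -> 2 point(s)
Affine points: 11. Add the point at infinity: total = 12.

#E(F_7) = 12


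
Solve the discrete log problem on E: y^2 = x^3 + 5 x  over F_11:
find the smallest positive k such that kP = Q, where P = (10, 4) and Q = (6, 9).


Enumerate multiples of P until we hit Q = (6, 9):
  1P = (10, 4)
  2P = (3, 3)
  3P = (7, 9)
  4P = (9, 9)
  5P = (6, 9)
Match found at i = 5.

k = 5


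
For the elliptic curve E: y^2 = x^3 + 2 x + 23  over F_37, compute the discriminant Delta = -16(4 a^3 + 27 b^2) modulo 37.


4 a^3 + 27 b^2 = 4*2^3 + 27*23^2 = 32 + 14283 = 14315
Delta = -16 * (14315) = -229040
Delta mod 37 = 27

Delta = 27 (mod 37)


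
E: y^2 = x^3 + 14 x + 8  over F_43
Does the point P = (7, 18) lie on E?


Check whether y^2 = x^3 + 14 x + 8 (mod 43) for (x, y) = (7, 18).
LHS: y^2 = 18^2 mod 43 = 23
RHS: x^3 + 14 x + 8 = 7^3 + 14*7 + 8 mod 43 = 19
LHS != RHS

No, not on the curve


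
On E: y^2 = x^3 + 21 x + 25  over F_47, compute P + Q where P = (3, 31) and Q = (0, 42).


P != Q, so use the chord formula.
s = (y2 - y1) / (x2 - x1) = (11) / (44) mod 47 = 12
x3 = s^2 - x1 - x2 mod 47 = 12^2 - 3 - 0 = 0
y3 = s (x1 - x3) - y1 mod 47 = 12 * (3 - 0) - 31 = 5

P + Q = (0, 5)


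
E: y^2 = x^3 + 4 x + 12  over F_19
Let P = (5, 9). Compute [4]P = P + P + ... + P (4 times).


k = 4 = 100_2 (binary, LSB first: 001)
Double-and-add from P = (5, 9):
  bit 0 = 0: acc unchanged = O
  bit 1 = 0: acc unchanged = O
  bit 2 = 1: acc = O + (18, 8) = (18, 8)

4P = (18, 8)


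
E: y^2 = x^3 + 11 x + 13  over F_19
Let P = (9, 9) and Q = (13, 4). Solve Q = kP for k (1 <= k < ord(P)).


Enumerate multiples of P until we hit Q = (13, 4):
  1P = (9, 9)
  2P = (12, 12)
  3P = (18, 1)
  4P = (1, 5)
  5P = (14, 17)
  6P = (13, 15)
  7P = (4, 8)
  8P = (3, 15)
  9P = (8, 9)
  10P = (2, 10)
  11P = (15, 0)
  12P = (2, 9)
  13P = (8, 10)
  14P = (3, 4)
  15P = (4, 11)
  16P = (13, 4)
Match found at i = 16.

k = 16


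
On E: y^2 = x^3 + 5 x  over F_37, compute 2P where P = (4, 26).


Doubling: s = (3 x1^2 + a) / (2 y1)
s = (3*4^2 + 5) / (2*26) mod 37 = 6
x3 = s^2 - 2 x1 mod 37 = 6^2 - 2*4 = 28
y3 = s (x1 - x3) - y1 mod 37 = 6 * (4 - 28) - 26 = 15

2P = (28, 15)


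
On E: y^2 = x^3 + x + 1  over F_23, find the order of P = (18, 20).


Compute successive multiples of P until we hit O:
  1P = (18, 20)
  2P = (12, 19)
  3P = (9, 16)
  4P = (5, 19)
  5P = (3, 13)
  6P = (6, 4)
  7P = (11, 20)
  8P = (17, 3)
  ... (continuing to 28P)
  28P = O

ord(P) = 28


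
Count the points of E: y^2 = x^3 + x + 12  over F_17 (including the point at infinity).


For each x in F_17, count y with y^2 = x^3 + 1 x + 12 mod 17:
  x = 3: RHS = 8, y in [5, 12]  -> 2 point(s)
  x = 6: RHS = 13, y in [8, 9]  -> 2 point(s)
  x = 9: RHS = 2, y in [6, 11]  -> 2 point(s)
  x = 10: RHS = 2, y in [6, 11]  -> 2 point(s)
  x = 12: RHS = 1, y in [1, 16]  -> 2 point(s)
  x = 14: RHS = 16, y in [4, 13]  -> 2 point(s)
  x = 15: RHS = 2, y in [6, 11]  -> 2 point(s)
Affine points: 14. Add the point at infinity: total = 15.

#E(F_17) = 15


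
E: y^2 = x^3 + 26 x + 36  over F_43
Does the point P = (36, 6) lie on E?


Check whether y^2 = x^3 + 26 x + 36 (mod 43) for (x, y) = (36, 6).
LHS: y^2 = 6^2 mod 43 = 36
RHS: x^3 + 26 x + 36 = 36^3 + 26*36 + 36 mod 43 = 27
LHS != RHS

No, not on the curve


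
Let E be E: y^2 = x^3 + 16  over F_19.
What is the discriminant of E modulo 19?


4 a^3 + 27 b^2 = 4*0^3 + 27*16^2 = 0 + 6912 = 6912
Delta = -16 * (6912) = -110592
Delta mod 19 = 7

Delta = 7 (mod 19)


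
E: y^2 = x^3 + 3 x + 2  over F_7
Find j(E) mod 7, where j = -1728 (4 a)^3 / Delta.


Delta = -16(4 a^3 + 27 b^2) mod 7 = 2
-1728 * (4 a)^3 = -1728 * (4*3)^3 mod 7 = 6
j = 6 * 2^(-1) mod 7 = 3

j = 3 (mod 7)


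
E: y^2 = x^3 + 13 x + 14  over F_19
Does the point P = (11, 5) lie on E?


Check whether y^2 = x^3 + 13 x + 14 (mod 19) for (x, y) = (11, 5).
LHS: y^2 = 5^2 mod 19 = 6
RHS: x^3 + 13 x + 14 = 11^3 + 13*11 + 14 mod 19 = 6
LHS = RHS

Yes, on the curve


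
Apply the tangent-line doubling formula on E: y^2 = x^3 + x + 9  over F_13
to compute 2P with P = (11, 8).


Doubling: s = (3 x1^2 + a) / (2 y1)
s = (3*11^2 + 1) / (2*8) mod 13 = 0
x3 = s^2 - 2 x1 mod 13 = 0^2 - 2*11 = 4
y3 = s (x1 - x3) - y1 mod 13 = 0 * (11 - 4) - 8 = 5

2P = (4, 5)


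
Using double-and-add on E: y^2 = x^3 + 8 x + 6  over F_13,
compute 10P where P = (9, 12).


k = 10 = 1010_2 (binary, LSB first: 0101)
Double-and-add from P = (9, 12):
  bit 0 = 0: acc unchanged = O
  bit 1 = 1: acc = O + (12, 7) = (12, 7)
  bit 2 = 0: acc unchanged = (12, 7)
  bit 3 = 1: acc = (12, 7) + (2, 2) = (9, 1)

10P = (9, 1)


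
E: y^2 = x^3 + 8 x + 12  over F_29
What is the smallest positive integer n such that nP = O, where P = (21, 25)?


Compute successive multiples of P until we hit O:
  1P = (21, 25)
  2P = (3, 18)
  3P = (9, 28)
  4P = (19, 18)
  5P = (23, 26)
  6P = (7, 11)
  7P = (2, 23)
  8P = (13, 14)
  ... (continuing to 21P)
  21P = O

ord(P) = 21


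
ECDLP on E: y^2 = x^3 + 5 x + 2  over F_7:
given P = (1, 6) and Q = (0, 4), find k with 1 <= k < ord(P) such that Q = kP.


Enumerate multiples of P until we hit Q = (0, 4):
  1P = (1, 6)
  2P = (0, 4)
Match found at i = 2.

k = 2


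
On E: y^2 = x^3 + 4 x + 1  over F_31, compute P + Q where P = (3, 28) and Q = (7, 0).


P != Q, so use the chord formula.
s = (y2 - y1) / (x2 - x1) = (3) / (4) mod 31 = 24
x3 = s^2 - x1 - x2 mod 31 = 24^2 - 3 - 7 = 8
y3 = s (x1 - x3) - y1 mod 31 = 24 * (3 - 8) - 28 = 7

P + Q = (8, 7)


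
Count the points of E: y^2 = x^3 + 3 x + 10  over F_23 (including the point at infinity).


For each x in F_23, count y with y^2 = x^3 + 3 x + 10 mod 23:
  x = 2: RHS = 1, y in [1, 22]  -> 2 point(s)
  x = 3: RHS = 0, y in [0]  -> 1 point(s)
  x = 5: RHS = 12, y in [9, 14]  -> 2 point(s)
  x = 7: RHS = 6, y in [11, 12]  -> 2 point(s)
  x = 12: RHS = 3, y in [7, 16]  -> 2 point(s)
  x = 14: RHS = 13, y in [6, 17]  -> 2 point(s)
  x = 15: RHS = 3, y in [7, 16]  -> 2 point(s)
  x = 17: RHS = 6, y in [11, 12]  -> 2 point(s)
  x = 18: RHS = 8, y in [10, 13]  -> 2 point(s)
  x = 19: RHS = 3, y in [7, 16]  -> 2 point(s)
  x = 22: RHS = 6, y in [11, 12]  -> 2 point(s)
Affine points: 21. Add the point at infinity: total = 22.

#E(F_23) = 22


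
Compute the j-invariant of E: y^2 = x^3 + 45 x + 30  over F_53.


Delta = -16(4 a^3 + 27 b^2) mod 53 = 22
-1728 * (4 a)^3 = -1728 * (4*45)^3 mod 53 = 24
j = 24 * 22^(-1) mod 53 = 30

j = 30 (mod 53)


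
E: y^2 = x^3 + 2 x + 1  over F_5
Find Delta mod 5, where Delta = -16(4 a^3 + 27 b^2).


4 a^3 + 27 b^2 = 4*2^3 + 27*1^2 = 32 + 27 = 59
Delta = -16 * (59) = -944
Delta mod 5 = 1

Delta = 1 (mod 5)


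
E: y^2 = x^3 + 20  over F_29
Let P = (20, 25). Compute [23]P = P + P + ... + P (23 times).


k = 23 = 10111_2 (binary, LSB first: 11101)
Double-and-add from P = (20, 25):
  bit 0 = 1: acc = O + (20, 25) = (20, 25)
  bit 1 = 1: acc = (20, 25) + (14, 3) = (2, 12)
  bit 2 = 1: acc = (2, 12) + (6, 27) = (26, 14)
  bit 3 = 0: acc unchanged = (26, 14)
  bit 4 = 1: acc = (26, 14) + (10, 11) = (26, 15)

23P = (26, 15)


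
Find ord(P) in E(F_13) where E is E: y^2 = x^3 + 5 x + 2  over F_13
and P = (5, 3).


Compute successive multiples of P until we hit O:
  1P = (5, 3)
  2P = (6, 1)
  3P = (6, 12)
  4P = (5, 10)
  5P = O

ord(P) = 5


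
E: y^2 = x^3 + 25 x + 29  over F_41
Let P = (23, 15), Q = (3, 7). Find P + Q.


P != Q, so use the chord formula.
s = (y2 - y1) / (x2 - x1) = (33) / (21) mod 41 = 25
x3 = s^2 - x1 - x2 mod 41 = 25^2 - 23 - 3 = 25
y3 = s (x1 - x3) - y1 mod 41 = 25 * (23 - 25) - 15 = 17

P + Q = (25, 17)


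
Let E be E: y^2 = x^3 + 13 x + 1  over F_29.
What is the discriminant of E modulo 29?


4 a^3 + 27 b^2 = 4*13^3 + 27*1^2 = 8788 + 27 = 8815
Delta = -16 * (8815) = -141040
Delta mod 29 = 16

Delta = 16 (mod 29)


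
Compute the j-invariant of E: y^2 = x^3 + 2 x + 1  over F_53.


Delta = -16(4 a^3 + 27 b^2) mod 53 = 10
-1728 * (4 a)^3 = -1728 * (4*2)^3 mod 53 = 46
j = 46 * 10^(-1) mod 53 = 47

j = 47 (mod 53)


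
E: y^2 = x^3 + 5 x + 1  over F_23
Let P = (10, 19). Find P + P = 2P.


Doubling: s = (3 x1^2 + a) / (2 y1)
s = (3*10^2 + 5) / (2*19) mod 23 = 5
x3 = s^2 - 2 x1 mod 23 = 5^2 - 2*10 = 5
y3 = s (x1 - x3) - y1 mod 23 = 5 * (10 - 5) - 19 = 6

2P = (5, 6)


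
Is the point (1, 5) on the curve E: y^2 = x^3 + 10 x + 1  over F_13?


Check whether y^2 = x^3 + 10 x + 1 (mod 13) for (x, y) = (1, 5).
LHS: y^2 = 5^2 mod 13 = 12
RHS: x^3 + 10 x + 1 = 1^3 + 10*1 + 1 mod 13 = 12
LHS = RHS

Yes, on the curve


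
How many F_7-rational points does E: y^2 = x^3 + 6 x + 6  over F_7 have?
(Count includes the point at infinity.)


For each x in F_7, count y with y^2 = x^3 + 6 x + 6 mod 7:
  x = 3: RHS = 2, y in [3, 4]  -> 2 point(s)
  x = 5: RHS = 0, y in [0]  -> 1 point(s)
Affine points: 3. Add the point at infinity: total = 4.

#E(F_7) = 4


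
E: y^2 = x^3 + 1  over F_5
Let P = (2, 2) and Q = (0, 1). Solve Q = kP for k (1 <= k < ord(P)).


Enumerate multiples of P until we hit Q = (0, 1):
  1P = (2, 2)
  2P = (0, 4)
  3P = (4, 0)
  4P = (0, 1)
Match found at i = 4.

k = 4


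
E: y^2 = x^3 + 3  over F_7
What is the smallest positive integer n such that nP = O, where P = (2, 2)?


Compute successive multiples of P until we hit O:
  1P = (2, 2)
  2P = (5, 3)
  3P = (4, 2)
  4P = (1, 5)
  5P = (6, 3)
  6P = (3, 3)
  7P = (3, 4)
  8P = (6, 4)
  ... (continuing to 13P)
  13P = O

ord(P) = 13


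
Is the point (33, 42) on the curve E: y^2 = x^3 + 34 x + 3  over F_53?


Check whether y^2 = x^3 + 34 x + 3 (mod 53) for (x, y) = (33, 42).
LHS: y^2 = 42^2 mod 53 = 15
RHS: x^3 + 34 x + 3 = 33^3 + 34*33 + 3 mod 53 = 15
LHS = RHS

Yes, on the curve


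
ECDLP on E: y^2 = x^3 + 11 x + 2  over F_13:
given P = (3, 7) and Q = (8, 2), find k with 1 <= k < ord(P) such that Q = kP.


Enumerate multiples of P until we hit Q = (8, 2):
  1P = (3, 7)
  2P = (8, 11)
  3P = (12, 4)
  4P = (1, 1)
  5P = (5, 0)
  6P = (1, 12)
  7P = (12, 9)
  8P = (8, 2)
Match found at i = 8.

k = 8


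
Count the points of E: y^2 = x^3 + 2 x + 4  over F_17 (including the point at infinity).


For each x in F_17, count y with y^2 = x^3 + 2 x + 4 mod 17:
  x = 0: RHS = 4, y in [2, 15]  -> 2 point(s)
  x = 2: RHS = 16, y in [4, 13]  -> 2 point(s)
  x = 4: RHS = 8, y in [5, 12]  -> 2 point(s)
  x = 7: RHS = 4, y in [2, 15]  -> 2 point(s)
  x = 10: RHS = 4, y in [2, 15]  -> 2 point(s)
  x = 13: RHS = 0, y in [0]  -> 1 point(s)
  x = 15: RHS = 9, y in [3, 14]  -> 2 point(s)
  x = 16: RHS = 1, y in [1, 16]  -> 2 point(s)
Affine points: 15. Add the point at infinity: total = 16.

#E(F_17) = 16


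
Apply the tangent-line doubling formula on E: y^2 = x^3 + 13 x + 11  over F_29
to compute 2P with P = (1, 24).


Doubling: s = (3 x1^2 + a) / (2 y1)
s = (3*1^2 + 13) / (2*24) mod 29 = 10
x3 = s^2 - 2 x1 mod 29 = 10^2 - 2*1 = 11
y3 = s (x1 - x3) - y1 mod 29 = 10 * (1 - 11) - 24 = 21

2P = (11, 21)


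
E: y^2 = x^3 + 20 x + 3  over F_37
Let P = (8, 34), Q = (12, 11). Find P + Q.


P != Q, so use the chord formula.
s = (y2 - y1) / (x2 - x1) = (14) / (4) mod 37 = 22
x3 = s^2 - x1 - x2 mod 37 = 22^2 - 8 - 12 = 20
y3 = s (x1 - x3) - y1 mod 37 = 22 * (8 - 20) - 34 = 35

P + Q = (20, 35)


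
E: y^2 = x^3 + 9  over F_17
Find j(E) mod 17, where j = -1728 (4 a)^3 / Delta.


Delta = -16(4 a^3 + 27 b^2) mod 17 = 11
-1728 * (4 a)^3 = -1728 * (4*0)^3 mod 17 = 0
j = 0 * 11^(-1) mod 17 = 0

j = 0 (mod 17)


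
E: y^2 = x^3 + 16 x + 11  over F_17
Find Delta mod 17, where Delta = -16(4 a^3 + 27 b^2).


4 a^3 + 27 b^2 = 4*16^3 + 27*11^2 = 16384 + 3267 = 19651
Delta = -16 * (19651) = -314416
Delta mod 17 = 16

Delta = 16 (mod 17)


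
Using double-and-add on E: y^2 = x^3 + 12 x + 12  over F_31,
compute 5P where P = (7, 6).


k = 5 = 101_2 (binary, LSB first: 101)
Double-and-add from P = (7, 6):
  bit 0 = 1: acc = O + (7, 6) = (7, 6)
  bit 1 = 0: acc unchanged = (7, 6)
  bit 2 = 1: acc = (7, 6) + (24, 22) = (7, 25)

5P = (7, 25)


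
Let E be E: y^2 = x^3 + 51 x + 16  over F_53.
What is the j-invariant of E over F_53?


Delta = -16(4 a^3 + 27 b^2) mod 53 = 1
-1728 * (4 a)^3 = -1728 * (4*51)^3 mod 53 = 7
j = 7 * 1^(-1) mod 53 = 7

j = 7 (mod 53)


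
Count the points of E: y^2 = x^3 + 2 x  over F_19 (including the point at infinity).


For each x in F_19, count y with y^2 = x^3 + 2 x + 0 mod 19:
  x = 0: RHS = 0, y in [0]  -> 1 point(s)
  x = 6: RHS = 0, y in [0]  -> 1 point(s)
  x = 9: RHS = 6, y in [5, 14]  -> 2 point(s)
  x = 11: RHS = 4, y in [2, 17]  -> 2 point(s)
  x = 12: RHS = 4, y in [2, 17]  -> 2 point(s)
  x = 13: RHS = 0, y in [0]  -> 1 point(s)
  x = 14: RHS = 17, y in [6, 13]  -> 2 point(s)
  x = 15: RHS = 4, y in [2, 17]  -> 2 point(s)
  x = 16: RHS = 5, y in [9, 10]  -> 2 point(s)
  x = 17: RHS = 7, y in [8, 11]  -> 2 point(s)
  x = 18: RHS = 16, y in [4, 15]  -> 2 point(s)
Affine points: 19. Add the point at infinity: total = 20.

#E(F_19) = 20


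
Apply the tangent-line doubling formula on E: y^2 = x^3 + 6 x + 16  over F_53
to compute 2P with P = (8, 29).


Doubling: s = (3 x1^2 + a) / (2 y1)
s = (3*8^2 + 6) / (2*29) mod 53 = 29
x3 = s^2 - 2 x1 mod 53 = 29^2 - 2*8 = 30
y3 = s (x1 - x3) - y1 mod 53 = 29 * (8 - 30) - 29 = 22

2P = (30, 22)


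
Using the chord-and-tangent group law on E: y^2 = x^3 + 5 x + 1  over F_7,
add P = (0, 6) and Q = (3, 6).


P != Q, so use the chord formula.
s = (y2 - y1) / (x2 - x1) = (0) / (3) mod 7 = 0
x3 = s^2 - x1 - x2 mod 7 = 0^2 - 0 - 3 = 4
y3 = s (x1 - x3) - y1 mod 7 = 0 * (0 - 4) - 6 = 1

P + Q = (4, 1)


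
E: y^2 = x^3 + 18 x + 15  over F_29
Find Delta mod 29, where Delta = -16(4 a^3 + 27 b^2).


4 a^3 + 27 b^2 = 4*18^3 + 27*15^2 = 23328 + 6075 = 29403
Delta = -16 * (29403) = -470448
Delta mod 29 = 19

Delta = 19 (mod 29)


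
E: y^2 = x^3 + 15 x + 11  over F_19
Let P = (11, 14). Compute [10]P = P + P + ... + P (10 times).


k = 10 = 1010_2 (binary, LSB first: 0101)
Double-and-add from P = (11, 14):
  bit 0 = 0: acc unchanged = O
  bit 1 = 1: acc = O + (13, 16) = (13, 16)
  bit 2 = 0: acc unchanged = (13, 16)
  bit 3 = 1: acc = (13, 16) + (9, 18) = (2, 7)

10P = (2, 7)


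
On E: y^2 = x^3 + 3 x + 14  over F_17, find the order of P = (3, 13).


Compute successive multiples of P until we hit O:
  1P = (3, 13)
  2P = (7, 2)
  3P = (5, 1)
  4P = (11, 1)
  5P = (1, 1)
  6P = (15, 0)
  7P = (1, 16)
  8P = (11, 16)
  ... (continuing to 12P)
  12P = O

ord(P) = 12


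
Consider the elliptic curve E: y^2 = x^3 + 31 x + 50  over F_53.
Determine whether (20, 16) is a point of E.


Check whether y^2 = x^3 + 31 x + 50 (mod 53) for (x, y) = (20, 16).
LHS: y^2 = 16^2 mod 53 = 44
RHS: x^3 + 31 x + 50 = 20^3 + 31*20 + 50 mod 53 = 31
LHS != RHS

No, not on the curve


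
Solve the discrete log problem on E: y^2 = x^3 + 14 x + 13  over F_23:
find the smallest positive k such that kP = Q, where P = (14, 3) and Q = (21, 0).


Enumerate multiples of P until we hit Q = (21, 0):
  1P = (14, 3)
  2P = (21, 0)
Match found at i = 2.

k = 2


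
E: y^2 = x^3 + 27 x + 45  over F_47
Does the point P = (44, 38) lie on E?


Check whether y^2 = x^3 + 27 x + 45 (mod 47) for (x, y) = (44, 38).
LHS: y^2 = 38^2 mod 47 = 34
RHS: x^3 + 27 x + 45 = 44^3 + 27*44 + 45 mod 47 = 31
LHS != RHS

No, not on the curve


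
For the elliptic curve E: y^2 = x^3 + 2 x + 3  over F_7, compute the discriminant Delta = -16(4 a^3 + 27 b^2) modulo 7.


4 a^3 + 27 b^2 = 4*2^3 + 27*3^2 = 32 + 243 = 275
Delta = -16 * (275) = -4400
Delta mod 7 = 3

Delta = 3 (mod 7)


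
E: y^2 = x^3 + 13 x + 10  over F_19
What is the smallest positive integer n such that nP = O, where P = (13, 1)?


Compute successive multiples of P until we hit O:
  1P = (13, 1)
  2P = (10, 0)
  3P = (13, 18)
  4P = O

ord(P) = 4


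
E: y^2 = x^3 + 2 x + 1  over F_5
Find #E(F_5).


For each x in F_5, count y with y^2 = x^3 + 2 x + 1 mod 5:
  x = 0: RHS = 1, y in [1, 4]  -> 2 point(s)
  x = 1: RHS = 4, y in [2, 3]  -> 2 point(s)
  x = 3: RHS = 4, y in [2, 3]  -> 2 point(s)
Affine points: 6. Add the point at infinity: total = 7.

#E(F_5) = 7


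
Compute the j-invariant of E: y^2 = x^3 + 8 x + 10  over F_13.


Delta = -16(4 a^3 + 27 b^2) mod 13 = 4
-1728 * (4 a)^3 = -1728 * (4*8)^3 mod 13 = 8
j = 8 * 4^(-1) mod 13 = 2

j = 2 (mod 13)


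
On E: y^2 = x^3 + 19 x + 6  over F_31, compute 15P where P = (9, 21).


k = 15 = 1111_2 (binary, LSB first: 1111)
Double-and-add from P = (9, 21):
  bit 0 = 1: acc = O + (9, 21) = (9, 21)
  bit 1 = 1: acc = (9, 21) + (20, 27) = (21, 26)
  bit 2 = 1: acc = (21, 26) + (10, 7) = (14, 3)
  bit 3 = 1: acc = (14, 3) + (16, 29) = (15, 15)

15P = (15, 15)


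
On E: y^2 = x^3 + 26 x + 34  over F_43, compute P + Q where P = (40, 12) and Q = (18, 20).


P != Q, so use the chord formula.
s = (y2 - y1) / (x2 - x1) = (8) / (21) mod 43 = 27
x3 = s^2 - x1 - x2 mod 43 = 27^2 - 40 - 18 = 26
y3 = s (x1 - x3) - y1 mod 43 = 27 * (40 - 26) - 12 = 22

P + Q = (26, 22)


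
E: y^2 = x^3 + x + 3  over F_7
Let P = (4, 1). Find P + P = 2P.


Doubling: s = (3 x1^2 + a) / (2 y1)
s = (3*4^2 + 1) / (2*1) mod 7 = 0
x3 = s^2 - 2 x1 mod 7 = 0^2 - 2*4 = 6
y3 = s (x1 - x3) - y1 mod 7 = 0 * (4 - 6) - 1 = 6

2P = (6, 6)


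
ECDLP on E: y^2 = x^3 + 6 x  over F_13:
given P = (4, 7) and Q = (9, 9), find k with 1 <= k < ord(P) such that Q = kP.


Enumerate multiples of P until we hit Q = (9, 9):
  1P = (4, 7)
  2P = (9, 9)
Match found at i = 2.

k = 2


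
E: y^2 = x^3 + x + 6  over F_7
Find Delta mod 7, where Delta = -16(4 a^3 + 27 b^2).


4 a^3 + 27 b^2 = 4*1^3 + 27*6^2 = 4 + 972 = 976
Delta = -16 * (976) = -15616
Delta mod 7 = 1

Delta = 1 (mod 7)


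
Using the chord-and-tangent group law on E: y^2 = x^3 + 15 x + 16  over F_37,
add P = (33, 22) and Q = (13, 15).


P != Q, so use the chord formula.
s = (y2 - y1) / (x2 - x1) = (30) / (17) mod 37 = 17
x3 = s^2 - x1 - x2 mod 37 = 17^2 - 33 - 13 = 21
y3 = s (x1 - x3) - y1 mod 37 = 17 * (33 - 21) - 22 = 34

P + Q = (21, 34)


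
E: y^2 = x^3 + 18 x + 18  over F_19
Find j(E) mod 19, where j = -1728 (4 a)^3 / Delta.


Delta = -16(4 a^3 + 27 b^2) mod 19 = 12
-1728 * (4 a)^3 = -1728 * (4*18)^3 mod 19 = 12
j = 12 * 12^(-1) mod 19 = 1

j = 1 (mod 19)


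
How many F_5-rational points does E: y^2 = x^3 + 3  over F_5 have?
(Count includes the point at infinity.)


For each x in F_5, count y with y^2 = x^3 + 0 x + 3 mod 5:
  x = 1: RHS = 4, y in [2, 3]  -> 2 point(s)
  x = 2: RHS = 1, y in [1, 4]  -> 2 point(s)
  x = 3: RHS = 0, y in [0]  -> 1 point(s)
Affine points: 5. Add the point at infinity: total = 6.

#E(F_5) = 6


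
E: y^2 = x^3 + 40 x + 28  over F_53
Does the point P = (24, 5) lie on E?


Check whether y^2 = x^3 + 40 x + 28 (mod 53) for (x, y) = (24, 5).
LHS: y^2 = 5^2 mod 53 = 25
RHS: x^3 + 40 x + 28 = 24^3 + 40*24 + 28 mod 53 = 25
LHS = RHS

Yes, on the curve


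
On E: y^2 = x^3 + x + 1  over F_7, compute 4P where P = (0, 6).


k = 4 = 100_2 (binary, LSB first: 001)
Double-and-add from P = (0, 6):
  bit 0 = 0: acc unchanged = O
  bit 1 = 0: acc unchanged = O
  bit 2 = 1: acc = O + (0, 1) = (0, 1)

4P = (0, 1)


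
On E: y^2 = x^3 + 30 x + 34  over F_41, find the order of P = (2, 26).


Compute successive multiples of P until we hit O:
  1P = (2, 26)
  2P = (16, 10)
  3P = (31, 13)
  4P = (18, 25)
  5P = (17, 39)
  6P = (12, 20)
  7P = (29, 23)
  8P = (9, 34)
  ... (continuing to 34P)
  34P = O

ord(P) = 34


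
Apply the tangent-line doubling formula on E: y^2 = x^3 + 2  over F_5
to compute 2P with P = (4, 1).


Doubling: s = (3 x1^2 + a) / (2 y1)
s = (3*4^2 + 0) / (2*1) mod 5 = 4
x3 = s^2 - 2 x1 mod 5 = 4^2 - 2*4 = 3
y3 = s (x1 - x3) - y1 mod 5 = 4 * (4 - 3) - 1 = 3

2P = (3, 3)


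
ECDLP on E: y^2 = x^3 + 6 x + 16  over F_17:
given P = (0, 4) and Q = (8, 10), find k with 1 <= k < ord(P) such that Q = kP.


Enumerate multiples of P until we hit Q = (8, 10):
  1P = (0, 4)
  2P = (8, 7)
  3P = (11, 11)
  4P = (5, 16)
  5P = (13, 9)
  6P = (13, 8)
  7P = (5, 1)
  8P = (11, 6)
  9P = (8, 10)
Match found at i = 9.

k = 9


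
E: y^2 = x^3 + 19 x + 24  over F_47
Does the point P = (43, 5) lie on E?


Check whether y^2 = x^3 + 19 x + 24 (mod 47) for (x, y) = (43, 5).
LHS: y^2 = 5^2 mod 47 = 25
RHS: x^3 + 19 x + 24 = 43^3 + 19*43 + 24 mod 47 = 25
LHS = RHS

Yes, on the curve


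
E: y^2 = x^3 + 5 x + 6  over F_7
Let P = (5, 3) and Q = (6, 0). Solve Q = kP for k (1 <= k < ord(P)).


Enumerate multiples of P until we hit Q = (6, 0):
  1P = (5, 3)
  2P = (6, 0)
Match found at i = 2.

k = 2


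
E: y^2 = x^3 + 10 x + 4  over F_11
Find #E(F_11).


For each x in F_11, count y with y^2 = x^3 + 10 x + 4 mod 11:
  x = 0: RHS = 4, y in [2, 9]  -> 2 point(s)
  x = 1: RHS = 4, y in [2, 9]  -> 2 point(s)
  x = 4: RHS = 9, y in [3, 8]  -> 2 point(s)
  x = 5: RHS = 3, y in [5, 6]  -> 2 point(s)
  x = 6: RHS = 5, y in [4, 7]  -> 2 point(s)
  x = 9: RHS = 9, y in [3, 8]  -> 2 point(s)
  x = 10: RHS = 4, y in [2, 9]  -> 2 point(s)
Affine points: 14. Add the point at infinity: total = 15.

#E(F_11) = 15


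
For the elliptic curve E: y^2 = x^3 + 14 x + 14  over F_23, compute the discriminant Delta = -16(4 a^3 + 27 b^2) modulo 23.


4 a^3 + 27 b^2 = 4*14^3 + 27*14^2 = 10976 + 5292 = 16268
Delta = -16 * (16268) = -260288
Delta mod 23 = 3

Delta = 3 (mod 23)


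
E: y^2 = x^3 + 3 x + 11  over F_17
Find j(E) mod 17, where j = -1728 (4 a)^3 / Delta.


Delta = -16(4 a^3 + 27 b^2) mod 17 = 9
-1728 * (4 a)^3 = -1728 * (4*3)^3 mod 17 = 15
j = 15 * 9^(-1) mod 17 = 13

j = 13 (mod 17)


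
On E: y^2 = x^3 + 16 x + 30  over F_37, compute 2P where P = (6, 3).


Doubling: s = (3 x1^2 + a) / (2 y1)
s = (3*6^2 + 16) / (2*3) mod 37 = 33
x3 = s^2 - 2 x1 mod 37 = 33^2 - 2*6 = 4
y3 = s (x1 - x3) - y1 mod 37 = 33 * (6 - 4) - 3 = 26

2P = (4, 26)


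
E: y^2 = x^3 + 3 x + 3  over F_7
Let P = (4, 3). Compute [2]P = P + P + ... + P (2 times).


k = 2 = 10_2 (binary, LSB first: 01)
Double-and-add from P = (4, 3):
  bit 0 = 0: acc unchanged = O
  bit 1 = 1: acc = O + (3, 2) = (3, 2)

2P = (3, 2)


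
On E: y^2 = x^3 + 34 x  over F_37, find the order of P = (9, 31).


Compute successive multiples of P until we hit O:
  1P = (9, 31)
  2P = (12, 29)
  3P = (0, 0)
  4P = (12, 8)
  5P = (9, 6)
  6P = O

ord(P) = 6


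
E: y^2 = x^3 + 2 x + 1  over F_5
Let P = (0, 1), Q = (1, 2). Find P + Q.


P != Q, so use the chord formula.
s = (y2 - y1) / (x2 - x1) = (1) / (1) mod 5 = 1
x3 = s^2 - x1 - x2 mod 5 = 1^2 - 0 - 1 = 0
y3 = s (x1 - x3) - y1 mod 5 = 1 * (0 - 0) - 1 = 4

P + Q = (0, 4)


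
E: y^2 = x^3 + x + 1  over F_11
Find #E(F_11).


For each x in F_11, count y with y^2 = x^3 + 1 x + 1 mod 11:
  x = 0: RHS = 1, y in [1, 10]  -> 2 point(s)
  x = 1: RHS = 3, y in [5, 6]  -> 2 point(s)
  x = 2: RHS = 0, y in [0]  -> 1 point(s)
  x = 3: RHS = 9, y in [3, 8]  -> 2 point(s)
  x = 4: RHS = 3, y in [5, 6]  -> 2 point(s)
  x = 6: RHS = 3, y in [5, 6]  -> 2 point(s)
  x = 8: RHS = 4, y in [2, 9]  -> 2 point(s)
Affine points: 13. Add the point at infinity: total = 14.

#E(F_11) = 14


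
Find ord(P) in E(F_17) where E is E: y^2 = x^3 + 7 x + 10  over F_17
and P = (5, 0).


Compute successive multiples of P until we hit O:
  1P = (5, 0)
  2P = O

ord(P) = 2


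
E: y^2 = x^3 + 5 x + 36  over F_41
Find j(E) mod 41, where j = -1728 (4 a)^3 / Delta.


Delta = -16(4 a^3 + 27 b^2) mod 41 = 19
-1728 * (4 a)^3 = -1728 * (4*5)^3 mod 41 = 11
j = 11 * 19^(-1) mod 41 = 20

j = 20 (mod 41)


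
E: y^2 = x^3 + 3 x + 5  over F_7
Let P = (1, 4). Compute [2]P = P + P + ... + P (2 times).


k = 2 = 10_2 (binary, LSB first: 01)
Double-and-add from P = (1, 4):
  bit 0 = 0: acc unchanged = O
  bit 1 = 1: acc = O + (6, 1) = (6, 1)

2P = (6, 1)


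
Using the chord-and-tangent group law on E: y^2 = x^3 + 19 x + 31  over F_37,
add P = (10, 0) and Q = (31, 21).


P != Q, so use the chord formula.
s = (y2 - y1) / (x2 - x1) = (21) / (21) mod 37 = 1
x3 = s^2 - x1 - x2 mod 37 = 1^2 - 10 - 31 = 34
y3 = s (x1 - x3) - y1 mod 37 = 1 * (10 - 34) - 0 = 13

P + Q = (34, 13)


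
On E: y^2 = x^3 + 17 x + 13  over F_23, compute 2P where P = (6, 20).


Doubling: s = (3 x1^2 + a) / (2 y1)
s = (3*6^2 + 17) / (2*20) mod 23 = 6
x3 = s^2 - 2 x1 mod 23 = 6^2 - 2*6 = 1
y3 = s (x1 - x3) - y1 mod 23 = 6 * (6 - 1) - 20 = 10

2P = (1, 10)


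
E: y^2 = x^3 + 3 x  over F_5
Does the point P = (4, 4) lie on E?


Check whether y^2 = x^3 + 3 x + 0 (mod 5) for (x, y) = (4, 4).
LHS: y^2 = 4^2 mod 5 = 1
RHS: x^3 + 3 x + 0 = 4^3 + 3*4 + 0 mod 5 = 1
LHS = RHS

Yes, on the curve


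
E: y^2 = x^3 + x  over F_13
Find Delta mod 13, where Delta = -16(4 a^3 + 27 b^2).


4 a^3 + 27 b^2 = 4*1^3 + 27*0^2 = 4 + 0 = 4
Delta = -16 * (4) = -64
Delta mod 13 = 1

Delta = 1 (mod 13)


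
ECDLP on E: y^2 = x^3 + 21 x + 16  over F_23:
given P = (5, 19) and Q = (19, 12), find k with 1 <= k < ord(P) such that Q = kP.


Enumerate multiples of P until we hit Q = (19, 12):
  1P = (5, 19)
  2P = (19, 11)
  3P = (12, 8)
  4P = (8, 12)
  5P = (18, 19)
  6P = (0, 4)
  7P = (4, 7)
  8P = (20, 8)
  9P = (6, 17)
  10P = (16, 3)
  11P = (14, 15)
  12P = (13, 5)
  13P = (21, 9)
  14P = (15, 16)
  15P = (7, 0)
  16P = (15, 7)
  17P = (21, 14)
  18P = (13, 18)
  19P = (14, 8)
  20P = (16, 20)
  21P = (6, 6)
  22P = (20, 15)
  23P = (4, 16)
  24P = (0, 19)
  25P = (18, 4)
  26P = (8, 11)
  27P = (12, 15)
  28P = (19, 12)
Match found at i = 28.

k = 28


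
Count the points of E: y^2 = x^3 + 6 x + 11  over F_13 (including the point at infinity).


For each x in F_13, count y with y^2 = x^3 + 6 x + 11 mod 13:
  x = 3: RHS = 4, y in [2, 11]  -> 2 point(s)
  x = 5: RHS = 10, y in [6, 7]  -> 2 point(s)
  x = 6: RHS = 3, y in [4, 9]  -> 2 point(s)
  x = 8: RHS = 12, y in [5, 8]  -> 2 point(s)
  x = 9: RHS = 1, y in [1, 12]  -> 2 point(s)
  x = 11: RHS = 4, y in [2, 11]  -> 2 point(s)
  x = 12: RHS = 4, y in [2, 11]  -> 2 point(s)
Affine points: 14. Add the point at infinity: total = 15.

#E(F_13) = 15


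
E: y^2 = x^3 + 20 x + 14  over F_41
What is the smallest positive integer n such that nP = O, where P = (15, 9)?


Compute successive multiples of P until we hit O:
  1P = (15, 9)
  2P = (10, 36)
  3P = (14, 2)
  4P = (20, 38)
  5P = (38, 38)
  6P = (34, 33)
  7P = (2, 29)
  8P = (22, 27)
  ... (continuing to 31P)
  31P = O

ord(P) = 31


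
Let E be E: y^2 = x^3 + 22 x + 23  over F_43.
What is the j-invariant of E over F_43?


Delta = -16(4 a^3 + 27 b^2) mod 43 = 9
-1728 * (4 a)^3 = -1728 * (4*22)^3 mod 43 = 22
j = 22 * 9^(-1) mod 43 = 12

j = 12 (mod 43)


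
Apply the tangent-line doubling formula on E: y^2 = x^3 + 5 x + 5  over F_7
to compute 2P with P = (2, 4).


Doubling: s = (3 x1^2 + a) / (2 y1)
s = (3*2^2 + 5) / (2*4) mod 7 = 3
x3 = s^2 - 2 x1 mod 7 = 3^2 - 2*2 = 5
y3 = s (x1 - x3) - y1 mod 7 = 3 * (2 - 5) - 4 = 1

2P = (5, 1)


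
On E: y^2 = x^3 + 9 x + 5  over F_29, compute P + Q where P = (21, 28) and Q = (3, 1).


P != Q, so use the chord formula.
s = (y2 - y1) / (x2 - x1) = (2) / (11) mod 29 = 16
x3 = s^2 - x1 - x2 mod 29 = 16^2 - 21 - 3 = 0
y3 = s (x1 - x3) - y1 mod 29 = 16 * (21 - 0) - 28 = 18

P + Q = (0, 18)


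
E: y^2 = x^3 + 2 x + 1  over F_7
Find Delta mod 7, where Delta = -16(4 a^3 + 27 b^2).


4 a^3 + 27 b^2 = 4*2^3 + 27*1^2 = 32 + 27 = 59
Delta = -16 * (59) = -944
Delta mod 7 = 1

Delta = 1 (mod 7)


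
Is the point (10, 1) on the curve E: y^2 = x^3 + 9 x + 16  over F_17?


Check whether y^2 = x^3 + 9 x + 16 (mod 17) for (x, y) = (10, 1).
LHS: y^2 = 1^2 mod 17 = 1
RHS: x^3 + 9 x + 16 = 10^3 + 9*10 + 16 mod 17 = 1
LHS = RHS

Yes, on the curve


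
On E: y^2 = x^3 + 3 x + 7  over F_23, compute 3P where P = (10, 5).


k = 3 = 11_2 (binary, LSB first: 11)
Double-and-add from P = (10, 5):
  bit 0 = 1: acc = O + (10, 5) = (10, 5)
  bit 1 = 1: acc = (10, 5) + (5, 20) = (17, 16)

3P = (17, 16)


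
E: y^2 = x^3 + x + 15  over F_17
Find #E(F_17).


For each x in F_17, count y with y^2 = x^3 + 1 x + 15 mod 17:
  x = 0: RHS = 15, y in [7, 10]  -> 2 point(s)
  x = 1: RHS = 0, y in [0]  -> 1 point(s)
  x = 2: RHS = 8, y in [5, 12]  -> 2 point(s)
  x = 4: RHS = 15, y in [7, 10]  -> 2 point(s)
  x = 5: RHS = 9, y in [3, 14]  -> 2 point(s)
  x = 6: RHS = 16, y in [4, 13]  -> 2 point(s)
  x = 7: RHS = 8, y in [5, 12]  -> 2 point(s)
  x = 8: RHS = 8, y in [5, 12]  -> 2 point(s)
  x = 12: RHS = 4, y in [2, 15]  -> 2 point(s)
  x = 13: RHS = 15, y in [7, 10]  -> 2 point(s)
  x = 14: RHS = 2, y in [6, 11]  -> 2 point(s)
  x = 16: RHS = 13, y in [8, 9]  -> 2 point(s)
Affine points: 23. Add the point at infinity: total = 24.

#E(F_17) = 24


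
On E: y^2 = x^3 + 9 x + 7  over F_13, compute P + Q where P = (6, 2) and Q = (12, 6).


P != Q, so use the chord formula.
s = (y2 - y1) / (x2 - x1) = (4) / (6) mod 13 = 5
x3 = s^2 - x1 - x2 mod 13 = 5^2 - 6 - 12 = 7
y3 = s (x1 - x3) - y1 mod 13 = 5 * (6 - 7) - 2 = 6

P + Q = (7, 6)


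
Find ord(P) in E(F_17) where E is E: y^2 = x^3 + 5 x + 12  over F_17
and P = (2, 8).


Compute successive multiples of P until we hit O:
  1P = (2, 8)
  2P = (13, 9)
  3P = (11, 2)
  4P = (12, 10)
  5P = (1, 16)
  6P = (10, 5)
  7P = (7, 13)
  8P = (9, 2)
  ... (continuing to 21P)
  21P = O

ord(P) = 21


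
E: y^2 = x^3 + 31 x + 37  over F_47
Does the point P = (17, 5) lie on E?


Check whether y^2 = x^3 + 31 x + 37 (mod 47) for (x, y) = (17, 5).
LHS: y^2 = 5^2 mod 47 = 25
RHS: x^3 + 31 x + 37 = 17^3 + 31*17 + 37 mod 47 = 25
LHS = RHS

Yes, on the curve


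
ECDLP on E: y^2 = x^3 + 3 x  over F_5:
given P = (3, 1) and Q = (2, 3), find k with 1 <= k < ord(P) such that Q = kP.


Enumerate multiples of P until we hit Q = (2, 3):
  1P = (3, 1)
  2P = (4, 4)
  3P = (2, 2)
  4P = (1, 2)
  5P = (0, 0)
  6P = (1, 3)
  7P = (2, 3)
Match found at i = 7.

k = 7


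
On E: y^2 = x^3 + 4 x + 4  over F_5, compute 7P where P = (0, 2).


k = 7 = 111_2 (binary, LSB first: 111)
Double-and-add from P = (0, 2):
  bit 0 = 1: acc = O + (0, 2) = (0, 2)
  bit 1 = 1: acc = (0, 2) + (1, 2) = (4, 3)
  bit 2 = 1: acc = (4, 3) + (2, 0) = (0, 3)

7P = (0, 3)


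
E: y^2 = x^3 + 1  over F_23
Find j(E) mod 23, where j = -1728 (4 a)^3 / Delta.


Delta = -16(4 a^3 + 27 b^2) mod 23 = 5
-1728 * (4 a)^3 = -1728 * (4*0)^3 mod 23 = 0
j = 0 * 5^(-1) mod 23 = 0

j = 0 (mod 23)


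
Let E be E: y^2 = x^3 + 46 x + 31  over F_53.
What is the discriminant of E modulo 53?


4 a^3 + 27 b^2 = 4*46^3 + 27*31^2 = 389344 + 25947 = 415291
Delta = -16 * (415291) = -6644656
Delta mod 53 = 7

Delta = 7 (mod 53)


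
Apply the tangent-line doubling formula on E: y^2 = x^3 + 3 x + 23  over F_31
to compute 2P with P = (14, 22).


Doubling: s = (3 x1^2 + a) / (2 y1)
s = (3*14^2 + 3) / (2*22) mod 31 = 24
x3 = s^2 - 2 x1 mod 31 = 24^2 - 2*14 = 21
y3 = s (x1 - x3) - y1 mod 31 = 24 * (14 - 21) - 22 = 27

2P = (21, 27)


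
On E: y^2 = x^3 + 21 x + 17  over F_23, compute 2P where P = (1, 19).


Doubling: s = (3 x1^2 + a) / (2 y1)
s = (3*1^2 + 21) / (2*19) mod 23 = 20
x3 = s^2 - 2 x1 mod 23 = 20^2 - 2*1 = 7
y3 = s (x1 - x3) - y1 mod 23 = 20 * (1 - 7) - 19 = 22

2P = (7, 22)


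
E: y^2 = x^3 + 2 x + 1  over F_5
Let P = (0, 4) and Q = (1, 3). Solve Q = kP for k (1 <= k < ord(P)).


Enumerate multiples of P until we hit Q = (1, 3):
  1P = (0, 4)
  2P = (1, 2)
  3P = (3, 2)
  4P = (3, 3)
  5P = (1, 3)
Match found at i = 5.

k = 5


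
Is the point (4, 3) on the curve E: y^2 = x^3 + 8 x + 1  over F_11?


Check whether y^2 = x^3 + 8 x + 1 (mod 11) for (x, y) = (4, 3).
LHS: y^2 = 3^2 mod 11 = 9
RHS: x^3 + 8 x + 1 = 4^3 + 8*4 + 1 mod 11 = 9
LHS = RHS

Yes, on the curve
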